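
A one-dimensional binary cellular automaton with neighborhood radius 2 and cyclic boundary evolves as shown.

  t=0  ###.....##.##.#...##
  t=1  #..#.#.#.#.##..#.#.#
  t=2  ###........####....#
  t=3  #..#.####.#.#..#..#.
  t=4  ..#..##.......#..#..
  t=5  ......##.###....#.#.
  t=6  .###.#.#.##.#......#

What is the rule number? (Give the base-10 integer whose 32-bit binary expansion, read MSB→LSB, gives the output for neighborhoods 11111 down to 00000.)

  #####|#  b31=1 t=0,i=0
  ####.|.  b30=0 t=0,i=1
  ###.#|.  b29=0 t=3,i=8
  ###..|.  b28=0 t=0,i=2
  ##.##|.  b27=0 t=0,i=10
  ##.#.|.  b26=0 t=0,i=13
  ##..#|#  b25=1 t=1,i=1
  ##...|#  b24=1 t=0,i=3
  #.###|#  b23=1 t=3,i=5
  #.##.|#  b22=1 t=0,i=11
  #.#.#|.  b21=0 t=1,i=5
  #.#..|.  b20=0 t=0,i=14
  #..##|.  b19=0 t=4,i=4
  #..#.|#  b18=1 t=1,i=2
  #...#|.  b17=0 t=0,i=16
  #....|.  b16=0 t=0,i=4
  .####|#  b15=1 t=0,i=19
  .###.|#  b14=1 t=5,i=10
  .##.#|#  b13=1 t=0,i=9
  .##..|#  b12=1 t=1,i=0
  .#.##|.  b11=0 t=1,i=10
  .#.#.|.  b10=0 t=1,i=4
  .#..#|.  b9=0 t=3,i=1
  .#...|#  b8=1 t=0,i=15
  ..###|.  b7=0 t=0,i=18
  ..##.|.  b6=0 t=0,i=8
  ..#.#|.  b5=0 t=1,i=3
  ..#..|.  b4=0 t=3,i=15
  ...##|#  b3=1 t=0,i=7
  ...#.|.  b2=0 t=4,i=1
  ....#|.  b1=0 t=0,i=6
  .....|#  b0=1 t=0,i=5
  bits 10000011110001001111000100001001 = 2210722057

2210722057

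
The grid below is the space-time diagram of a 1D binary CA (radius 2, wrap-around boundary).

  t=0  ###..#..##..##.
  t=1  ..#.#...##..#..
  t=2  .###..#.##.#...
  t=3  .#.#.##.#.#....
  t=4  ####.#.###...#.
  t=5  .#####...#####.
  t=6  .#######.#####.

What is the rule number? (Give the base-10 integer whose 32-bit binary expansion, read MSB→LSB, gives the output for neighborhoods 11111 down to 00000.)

  [31] ##### => #  t=5,i=3
  [30] ####. => #  t=4,i=2
  [29] ###.# => #  t=4,i=3
  [28] ###.. => #  t=0,i=2
  [27] ##.## => .  t=0,i=14
  [26] ##.#. => #  t=2,i=10
  [25] ##..# => .  t=0,i=3
  [24] ##... => #  t=4,i=10
  [23] #.### => .  t=0,i=0
  [22] #.##. => #  t=2,i=8
  [21] #.#.# => #  t=3,i=3
  [20] #.#.. => .  t=1,i=4
  [19] #..## => .  t=0,i=7
  [18] #..#. => #  t=0,i=4
  [17] #...# => #  t=1,i=6
  [16] #.... => .  t=1,i=14
  [15] .#### => #  t=4,i=1
  [14] .###. => .  t=0,i=1
  [13] .##.# => .  t=0,i=13
  [12] .##.. => #  t=0,i=9
  [11] .#.## => .  t=2,i=7
  [10] .#.#. => #  t=1,i=3
  [9] .#..# => .  t=0,i=6
  [8] .#... => .  t=1,i=5
  [7] ..### => #  t=2,i=1
  [6] ..##. => #  t=0,i=8
  [5] ..#.# => #  t=1,i=2
  [4] ..#.. => .  t=0,i=5
  [3] ...## => .  t=1,i=7
  [2] ...#. => #  t=1,i=1
  [1] ....# => .  t=1,i=0
  [0] ..... => #  t=3,i=13
  bits 11110101011001101001010011100101 = 4117140709

4117140709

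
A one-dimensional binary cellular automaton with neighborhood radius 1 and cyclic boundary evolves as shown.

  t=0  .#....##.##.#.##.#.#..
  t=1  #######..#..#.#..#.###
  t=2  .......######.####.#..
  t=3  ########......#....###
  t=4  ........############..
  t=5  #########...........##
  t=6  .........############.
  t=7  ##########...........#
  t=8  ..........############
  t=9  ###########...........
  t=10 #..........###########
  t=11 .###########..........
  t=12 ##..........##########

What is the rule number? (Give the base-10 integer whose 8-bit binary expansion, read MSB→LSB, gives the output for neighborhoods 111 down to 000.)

  [7] ### => .  t=1,i=0
  [6] ##. => .  t=0,i=7
  [5] #.# => .  t=0,i=8
  [4] #.. => #  t=0,i=2
  [3] .## => #  t=0,i=6
  [2] .#. => #  t=0,i=1
  [1] ..# => #  t=0,i=0
  [0] ... => #  t=0,i=3
  bits 00011111 = 31

31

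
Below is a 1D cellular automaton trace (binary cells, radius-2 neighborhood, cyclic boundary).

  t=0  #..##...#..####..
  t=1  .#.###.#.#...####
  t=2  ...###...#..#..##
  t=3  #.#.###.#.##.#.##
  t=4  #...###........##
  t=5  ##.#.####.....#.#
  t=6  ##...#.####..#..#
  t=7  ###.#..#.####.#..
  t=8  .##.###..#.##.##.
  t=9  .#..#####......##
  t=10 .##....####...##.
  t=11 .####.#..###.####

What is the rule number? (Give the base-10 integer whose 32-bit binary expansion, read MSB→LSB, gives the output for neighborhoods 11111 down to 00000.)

  nb #####: next=.  (t=9,i=6, bit31=0)
  nb ####.: next=#  (t=0,i=13, bit30=1)
  nb ###.#: next=#  (t=1,i=5, bit29=1)
  nb ###..: next=#  (t=0,i=14, bit28=1)
  nb ##.##: next=.  (t=8,i=3, bit27=0)
  nb ##.#.: next=.  (t=1,i=0, bit26=0)
  nb ##..#: next=#  (t=0,i=15, bit25=1)
  nb ##...: next=#  (t=0,i=5, bit24=1)
  nb #.###: next=#  (t=1,i=3, bit23=1)
  nb #.##.: next=.  (t=3,i=10, bit22=0)
  nb #.#.#: next=.  (t=1,i=1, bit21=0)
  nb #.#..: next=#  (t=1,i=9, bit20=1)
  nb #..##: next=.  (t=0,i=2, bit19=0)
  nb #..#.: next=#  (t=0,i=16, bit18=1)
  nb #...#: next=.  (t=0,i=6, bit17=0)
  nb #....: next=#  (t=4,i=8, bit16=1)
  nb .####: next=.  (t=0,i=12, bit15=0)
  nb .###.: next=#  (t=1,i=4, bit14=1)
  nb .##.#: next=.  (t=3,i=11, bit13=0)
  nb .##..: next=#  (t=0,i=4, bit12=1)
  nb .#.##: next=.  (t=1,i=2, bit11=0)
  nb .#.#.: next=.  (t=1,i=8, bit10=0)
  nb .#..#: next=#  (t=0,i=1, bit9=1)
  nb .#...: next=.  (t=1,i=10, bit8=0)
  nb ..###: next=.  (t=0,i=11, bit7=0)
  nb ..##.: next=#  (t=0,i=3, bit6=1)
  nb ..#.#: next=.  (t=5,i=14, bit5=0)
  nb ..#..: next=.  (t=0,i=0, bit4=0)
  nb ...##: next=#  (t=1,i=12, bit3=1)
  nb ...#.: next=#  (t=0,i=7, bit2=1)
  nb ....#: next=.  (t=4,i=13, bit1=0)
  nb .....: next=.  (t=4,i=9, bit0=0)
  bits 01110011100101010101001001001100 = 1939165772

1939165772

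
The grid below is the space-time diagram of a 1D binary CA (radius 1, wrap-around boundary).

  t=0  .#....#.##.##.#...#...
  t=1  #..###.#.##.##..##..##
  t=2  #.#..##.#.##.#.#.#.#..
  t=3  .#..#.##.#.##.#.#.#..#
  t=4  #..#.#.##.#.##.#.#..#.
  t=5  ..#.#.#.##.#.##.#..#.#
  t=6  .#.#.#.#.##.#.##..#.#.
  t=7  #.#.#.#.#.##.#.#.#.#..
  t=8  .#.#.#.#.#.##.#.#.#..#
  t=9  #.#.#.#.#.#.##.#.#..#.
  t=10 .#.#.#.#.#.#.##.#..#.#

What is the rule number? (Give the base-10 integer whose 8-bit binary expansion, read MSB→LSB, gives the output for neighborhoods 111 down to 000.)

  nb ###: next=.  (t=1,i=4, bit7=0)
  nb ##.: next=#  (t=0,i=9, bit6=1)
  nb #.#: next=#  (t=0,i=7, bit5=1)
  nb #..: next=.  (t=0,i=2, bit4=0)
  nb .##: next=.  (t=0,i=8, bit3=0)
  nb .#.: next=.  (t=0,i=1, bit2=0)
  nb ..#: next=#  (t=0,i=0, bit1=1)
  nb ...: next=#  (t=0,i=3, bit0=1)
  bits 01100011 = 99

99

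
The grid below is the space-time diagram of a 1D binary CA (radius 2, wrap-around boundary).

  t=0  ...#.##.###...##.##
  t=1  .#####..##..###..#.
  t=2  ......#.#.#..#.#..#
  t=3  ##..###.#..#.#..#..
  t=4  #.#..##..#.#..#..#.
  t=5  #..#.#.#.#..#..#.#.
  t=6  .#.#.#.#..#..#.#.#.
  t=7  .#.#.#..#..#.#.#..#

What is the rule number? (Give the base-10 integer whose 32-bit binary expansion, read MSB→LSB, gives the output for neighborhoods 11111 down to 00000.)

  [31] ##### => .  t=1,i=3
  [30] ####. => .  t=1,i=4
  [29] ###.# => #  t=3,i=6
  [28] ###.. => .  t=0,i=10
  [27] ##.## => .  t=0,i=7
  [26] ##.#. => .  t=3,i=7
  [25] ##..# => #  t=1,i=6
  [24] ##... => .  t=0,i=0
  [23] #.### => #  t=0,i=8
  [22] #.##. => #  t=0,i=5
  [21] #.#.# => #  t=2,i=8
  [20] #.#.. => .  t=2,i=10
  [19] #..## => .  t=1,i=0
  [18] #..#. => .  t=1,i=16
  [17] #...# => #  t=0,i=1
  [16] #.... => #  t=2,i=1
  [15] .#### => .  t=1,i=2
  [14] .###. => #  t=0,i=9
  [13] .##.# => .  t=0,i=6
  [12] .##.. => .  t=0,i=18
  [11] .#.## => #  t=0,i=4
  [10] .#.#. => .  t=2,i=7
  [9] .#..# => #  t=1,i=18
  [8] .#... => #  t=2,i=0
  [7] ..### => .  t=1,i=1
  [6] ..##. => #  t=0,i=14
  [5] ..#.# => #  t=0,i=3
  [4] ..#.. => .  t=1,i=17
  [3] ...## => #  t=0,i=13
  [2] ...#. => #  t=0,i=2
  [1] ....# => #  t=2,i=4
  [0] ..... => .  t=2,i=2
  bits 00100010111000110100101101101110 = 585321326

585321326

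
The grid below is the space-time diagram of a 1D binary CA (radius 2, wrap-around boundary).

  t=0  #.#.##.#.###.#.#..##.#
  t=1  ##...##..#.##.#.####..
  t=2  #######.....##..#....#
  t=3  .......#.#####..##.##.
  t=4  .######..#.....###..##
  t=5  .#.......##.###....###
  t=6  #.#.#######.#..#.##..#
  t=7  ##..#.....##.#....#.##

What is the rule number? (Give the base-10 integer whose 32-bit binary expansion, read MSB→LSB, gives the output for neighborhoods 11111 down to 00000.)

  ##### -> .   bit 31 = 0  t=2,i=1
  ####. -> .   bit 30 = 0  t=1,i=18
  ###.# -> #   bit 29 = 1  t=0,i=11
  ###.. -> .   bit 28 = 0  t=1,i=19
  ##.## -> .   bit 27 = 0  t=0,i=20
  ##.#. -> #   bit 26 = 1  t=0,i=1
  ##..# -> .   bit 25 = 0  t=1,i=7
  ##... -> #   bit 24 = 1  t=1,i=2
  #.### -> #   bit 23 = 1  t=0,i=9
  #.##. -> .   bit 22 = 0  t=0,i=4
  #.#.# -> .   bit 21 = 0  t=0,i=2
  #.#.. -> .   bit 20 = 0  t=0,i=15
  #..## -> #   bit 19 = 1  t=0,i=17
  #..#. -> .   bit 18 = 0  t=1,i=8
  #...# -> #   bit 17 = 1  t=1,i=3
  #.... -> .   bit 16 = 0  t=2,i=8
  .#### -> .   bit 15 = 0  t=1,i=17
  .###. -> .   bit 14 = 0  t=0,i=10
  .##.# -> #   bit 13 = 1  t=0,i=0
  .##.. -> #   bit 12 = 1  t=1,i=1
  .#.## -> .   bit 11 = 0  t=0,i=3
  .#.#. -> #   bit 10 = 1  t=0,i=14
  .#..# -> #   bit 9 = 1  t=0,i=16
  .#... -> #   bit 8 = 1  t=2,i=17
  ..### -> .   bit 7 = 0  t=2,i=21
  ..##. -> #   bit 6 = 1  t=0,i=18
  ..#.# -> .   bit 5 = 0  t=1,i=9
  ..#.. -> #   bit 4 = 1  t=2,i=16
  ...## -> #   bit 3 = 1  t=1,i=4
  ...#. -> #   bit 2 = 1  t=3,i=6
  ....# -> #   bit 1 = 1  t=2,i=10
  ..... -> #   bit 0 = 1  t=2,i=9
  bits 00100101100010100011011101011111 = 629815135

629815135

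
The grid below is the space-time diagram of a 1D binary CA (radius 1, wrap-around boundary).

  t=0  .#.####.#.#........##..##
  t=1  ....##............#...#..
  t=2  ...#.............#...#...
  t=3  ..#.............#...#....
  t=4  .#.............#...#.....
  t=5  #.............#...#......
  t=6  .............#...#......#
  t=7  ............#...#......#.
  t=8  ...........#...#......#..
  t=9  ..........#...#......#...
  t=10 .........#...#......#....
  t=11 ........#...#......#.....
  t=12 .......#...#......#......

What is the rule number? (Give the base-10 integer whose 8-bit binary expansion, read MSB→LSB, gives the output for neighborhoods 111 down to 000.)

  ### -> #   bit 7 = 1  t=0,i=4
  ##. -> .   bit 6 = 0  t=0,i=6
  #.# -> .   bit 5 = 0  t=0,i=0
  #.. -> .   bit 4 = 0  t=0,i=11
  .## -> .   bit 3 = 0  t=0,i=3
  .#. -> .   bit 2 = 0  t=0,i=1
  ..# -> #   bit 1 = 1  t=0,i=18
  ... -> .   bit 0 = 0  t=0,i=12
  bits 10000010 = 130

130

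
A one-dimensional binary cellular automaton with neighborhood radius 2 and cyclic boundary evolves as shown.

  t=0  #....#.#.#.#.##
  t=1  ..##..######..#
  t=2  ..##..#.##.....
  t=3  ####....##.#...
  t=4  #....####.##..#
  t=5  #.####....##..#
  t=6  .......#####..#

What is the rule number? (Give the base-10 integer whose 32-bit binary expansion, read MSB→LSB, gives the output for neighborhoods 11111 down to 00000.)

  [31] ##### => #  t=1,i=8
  [30] ####. => .  t=1,i=10
  [29] ###.# => .  t=4,i=8
  [28] ###.. => .  t=0,i=0
  [27] ##.## => .  t=4,i=9
  [26] ##.#. => #  t=3,i=10
  [25] ##..# => .  t=1,i=4
  [24] ##... => .  t=0,i=1
  [23] #.### => .  t=0,i=13
  [22] #.##. => #  t=2,i=8
  [21] #.#.# => #  t=0,i=7
  [20] #.#.. => #  t=3,i=11
  [19] #..## => .  t=1,i=1
  [18] #..#. => .  t=1,i=13
  [17] #...# => .  t=3,i=13
  [16] #.... => #  t=0,i=2
  [15] .#### => .  t=1,i=7
  [14] .###. => #  t=0,i=14
  [13] .##.# => .  t=3,i=9
  [12] .##.. => #  t=1,i=3
  [11] .#.## => .  t=0,i=12
  [10] .#.#. => #  t=0,i=6
  [9] .#..# => .  t=1,i=0
  [8] .#... => .  t=3,i=12
  [7] ..### => #  t=1,i=6
  [6] ..##. => #  t=1,i=2
  [5] ..#.# => .  t=0,i=5
  [4] ..#.. => .  t=1,i=14
  [3] ...## => #  t=2,i=1
  [2] ...#. => .  t=0,i=4
  [1] ....# => #  t=0,i=3
  [0] ..... => .  t=2,i=12
  bits 10000100011100010101010011001010 = 2222019786

2222019786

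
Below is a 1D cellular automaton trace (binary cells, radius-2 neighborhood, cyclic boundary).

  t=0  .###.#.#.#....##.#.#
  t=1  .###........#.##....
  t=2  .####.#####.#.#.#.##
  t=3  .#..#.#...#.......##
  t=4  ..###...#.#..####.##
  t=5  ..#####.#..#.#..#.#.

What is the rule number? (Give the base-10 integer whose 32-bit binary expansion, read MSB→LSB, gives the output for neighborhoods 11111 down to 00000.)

835085043

  nb #####: next=.  (t=2,i=8, bit31=0)
  nb ####.: next=.  (t=2,i=3, bit30=0)
  nb ###.#: next=#  (t=0,i=3, bit29=1)
  nb ###..: next=#  (t=1,i=3, bit28=1)
  nb ##.##: next=.  (t=2,i=0, bit27=0)
  nb ##.#.: next=.  (t=0,i=4, bit26=0)
  nb ##..#: next=.  (t=4,i=0, bit25=0)
  nb ##...: next=#  (t=1,i=4, bit24=1)
  nb #.###: next=#  (t=0,i=1, bit23=1)
  nb #.##.: next=#  (t=1,i=14, bit22=1)
  nb #.#.#: next=.  (t=0,i=5, bit21=0)
  nb #.#..: next=.  (t=0,i=9, bit20=0)
  nb #..##: next=.  (t=4,i=1, bit19=0)
  nb #..#.: next=#  (t=3,i=3, bit18=1)
  nb #...#: next=#  (t=3,i=8, bit17=1)
  nb #....: next=.  (t=0,i=11, bit16=0)
  nb .####: next=.  (t=2,i=2, bit15=0)
  nb .###.: next=#  (t=0,i=2, bit14=1)
  nb .##.#: next=#  (t=0,i=15, bit13=1)
  nb .##..: next=.  (t=1,i=15, bit12=0)
  nb .#.##: next=.  (t=0,i=0, bit11=0)
  nb .#.#.: next=.  (t=0,i=6, bit10=0)
  nb .#..#: next=#  (t=3,i=2, bit9=1)
  nb .#...: next=.  (t=0,i=10, bit8=0)
  nb ..###: next=#  (t=1,i=1, bit7=1)
  nb ..##.: next=#  (t=0,i=14, bit6=1)
  nb ..#.#: next=#  (t=1,i=12, bit5=1)
  nb ..#..: next=#  (t=3,i=10, bit4=1)
  nb ...##: next=.  (t=0,i=13, bit3=0)
  nb ...#.: next=.  (t=1,i=11, bit2=0)
  nb ....#: next=#  (t=0,i=12, bit1=1)
  nb .....: next=#  (t=1,i=6, bit0=1)
  bits 00110001110001100110001011110011 = 835085043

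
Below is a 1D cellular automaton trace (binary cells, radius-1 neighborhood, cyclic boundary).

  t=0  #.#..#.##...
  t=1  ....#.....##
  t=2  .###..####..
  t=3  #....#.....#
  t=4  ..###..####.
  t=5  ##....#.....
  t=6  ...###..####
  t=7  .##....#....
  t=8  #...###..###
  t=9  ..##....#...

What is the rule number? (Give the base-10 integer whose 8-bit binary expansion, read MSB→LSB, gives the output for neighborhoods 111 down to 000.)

  nb ###: next=.  (t=2,i=2, bit7=0)
  nb ##.: next=.  (t=0,i=8, bit6=0)
  nb #.#: next=.  (t=0,i=1, bit5=0)
  nb #..: next=.  (t=0,i=3, bit4=0)
  nb .##: next=.  (t=0,i=7, bit3=0)
  nb .#.: next=.  (t=0,i=0, bit2=0)
  nb ..#: next=#  (t=0,i=4, bit1=1)
  nb ...: next=#  (t=0,i=10, bit0=1)
  bits 00000011 = 3

3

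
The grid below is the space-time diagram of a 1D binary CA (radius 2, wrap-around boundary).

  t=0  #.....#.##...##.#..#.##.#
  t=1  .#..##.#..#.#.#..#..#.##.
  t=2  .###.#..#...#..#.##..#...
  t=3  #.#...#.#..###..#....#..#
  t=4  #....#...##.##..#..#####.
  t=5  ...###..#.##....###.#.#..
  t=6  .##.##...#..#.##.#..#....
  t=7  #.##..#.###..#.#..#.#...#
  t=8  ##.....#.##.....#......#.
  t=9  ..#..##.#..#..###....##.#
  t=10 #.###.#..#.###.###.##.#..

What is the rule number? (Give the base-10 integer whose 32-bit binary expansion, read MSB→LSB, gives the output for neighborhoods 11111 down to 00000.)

1495853598

  [31] ##### => .  t=4,i=21
  [30] ####. => #  t=4,i=22
  [29] ###.# => .  t=2,i=3
  [28] ###.. => #  t=3,i=13
  [27] ##.## => #  t=0,i=23
  [26] ##.#. => .  t=0,i=15
  [25] ##..# => .  t=1,i=24
  [24] ##... => #  t=0,i=1
  [23] #.### => .  t=7,i=8
  [22] #.##. => .  t=0,i=8
  [21] #.#.# => #  t=1,i=12
  [20] #.#.. => .  t=0,i=16
  [19] #..## => #  t=1,i=3
  [18] #..#. => .  t=0,i=18
  [17] #...# => .  t=0,i=11
  [16] #.... => .  t=0,i=2
  [15] .#### => #  t=4,i=20
  [14] .###. => #  t=2,i=2
  [13] .##.# => #  t=0,i=14
  [12] .##.. => .  t=0,i=0
  [11] .#.## => #  t=0,i=7
  [10] .#.#. => .  t=1,i=11
  [9] .#..# => #  t=0,i=17
  [8] .#... => .  t=2,i=9
  [7] ..### => .  t=2,i=1
  [6] ..##. => .  t=0,i=13
  [5] ..#.# => .  t=0,i=6
  [4] ..#.. => #  t=1,i=1
  [3] ...## => #  t=0,i=12
  [2] ...#. => #  t=0,i=5
  [1] ....# => #  t=0,i=4
  [0] ..... => .  t=0,i=3
  bits 01011001001010001110101000011110 = 1495853598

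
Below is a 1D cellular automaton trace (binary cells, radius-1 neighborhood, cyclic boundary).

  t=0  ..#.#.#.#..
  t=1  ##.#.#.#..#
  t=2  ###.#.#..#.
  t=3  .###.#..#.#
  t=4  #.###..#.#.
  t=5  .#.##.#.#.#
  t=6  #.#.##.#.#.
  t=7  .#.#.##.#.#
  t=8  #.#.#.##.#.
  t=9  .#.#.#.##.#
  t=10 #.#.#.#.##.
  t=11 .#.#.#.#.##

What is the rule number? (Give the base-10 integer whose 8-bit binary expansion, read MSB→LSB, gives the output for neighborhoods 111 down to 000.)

227

  ###|#  b7=1 t=1,i=0
  ##.|#  b6=1 t=1,i=1
  #.#|#  b5=1 t=0,i=3
  #..|.  b4=0 t=0,i=9
  .##|.  b3=0 t=1,i=10
  .#.|.  b2=0 t=0,i=2
  ..#|#  b1=1 t=0,i=1
  ...|#  b0=1 t=0,i=0
  bits 11100011 = 227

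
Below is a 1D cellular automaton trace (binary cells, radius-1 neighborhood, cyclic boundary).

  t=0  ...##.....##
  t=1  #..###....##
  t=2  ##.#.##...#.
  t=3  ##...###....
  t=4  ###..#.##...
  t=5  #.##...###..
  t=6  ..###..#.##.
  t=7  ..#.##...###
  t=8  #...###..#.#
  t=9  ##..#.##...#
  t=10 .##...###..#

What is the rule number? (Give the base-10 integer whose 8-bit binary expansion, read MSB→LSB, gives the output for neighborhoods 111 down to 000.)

88

  [7] ### => .  t=1,i=4
  [6] ##. => #  t=0,i=4
  [5] #.# => .  t=2,i=2
  [4] #.. => #  t=0,i=0
  [3] .## => #  t=0,i=3
  [2] .#. => .  t=2,i=3
  [1] ..# => .  t=0,i=2
  [0] ... => .  t=0,i=1
  bits 01011000 = 88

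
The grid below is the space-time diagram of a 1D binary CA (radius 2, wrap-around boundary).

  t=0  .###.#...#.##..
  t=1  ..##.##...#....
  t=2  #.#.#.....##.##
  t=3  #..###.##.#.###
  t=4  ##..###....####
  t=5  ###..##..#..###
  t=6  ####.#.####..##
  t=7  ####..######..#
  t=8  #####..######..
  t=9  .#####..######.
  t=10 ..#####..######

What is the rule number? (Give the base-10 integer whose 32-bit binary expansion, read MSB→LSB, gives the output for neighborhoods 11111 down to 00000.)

4204056403

  [31] ##### => #  t=4,i=13
  [30] ####. => #  t=3,i=14
  [29] ###.# => #  t=0,i=3
  [28] ###.. => #  t=3,i=0
  [27] ##.## => #  t=1,i=4
  [26] ##.#. => .  t=0,i=4
  [25] ##..# => #  t=3,i=1
  [24] ##... => .  t=0,i=13
  [23] #.### => #  t=2,i=13
  [22] #.##. => .  t=0,i=11
  [21] #.#.# => .  t=2,i=2
  [20] #.#.. => #  t=0,i=5
  [19] #..## => .  t=3,i=2
  [18] #..#. => #  t=5,i=8
  [17] #...# => .  t=0,i=7
  [16] #.... => .  t=1,i=12
  [15] .#### => #  t=3,i=13
  [14] .###. => #  t=0,i=2
  [13] .##.# => .  t=1,i=3
  [12] .##.. => .  t=0,i=12
  [11] .#.## => #  t=0,i=10
  [10] .#.#. => #  t=2,i=3
  [9] .#..# => #  t=5,i=10
  [8] .#... => #  t=0,i=6
  [7] ..### => .  t=0,i=1
  [6] ..##. => #  t=1,i=2
  [5] ..#.# => .  t=0,i=9
  [4] ..#.. => #  t=1,i=10
  [3] ...## => .  t=0,i=0
  [2] ...#. => .  t=0,i=8
  [1] ....# => #  t=1,i=0
  [0] ..... => #  t=1,i=13
  bits 11111010100101001100111101010011 = 4204056403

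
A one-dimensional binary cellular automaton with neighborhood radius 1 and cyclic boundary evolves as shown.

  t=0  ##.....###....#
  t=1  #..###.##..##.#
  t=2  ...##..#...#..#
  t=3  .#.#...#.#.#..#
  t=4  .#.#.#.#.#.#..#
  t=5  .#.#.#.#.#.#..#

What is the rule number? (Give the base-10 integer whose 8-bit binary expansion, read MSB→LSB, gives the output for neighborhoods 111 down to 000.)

141

  ### -> #   bit 7 = 1  t=0,i=0
  ##. -> .   bit 6 = 0  t=0,i=1
  #.# -> .   bit 5 = 0  t=1,i=6
  #.. -> .   bit 4 = 0  t=0,i=2
  .## -> #   bit 3 = 1  t=0,i=7
  .#. -> #   bit 2 = 1  t=2,i=7
  ..# -> .   bit 1 = 0  t=0,i=6
  ... -> #   bit 0 = 1  t=0,i=3
  bits 10001101 = 141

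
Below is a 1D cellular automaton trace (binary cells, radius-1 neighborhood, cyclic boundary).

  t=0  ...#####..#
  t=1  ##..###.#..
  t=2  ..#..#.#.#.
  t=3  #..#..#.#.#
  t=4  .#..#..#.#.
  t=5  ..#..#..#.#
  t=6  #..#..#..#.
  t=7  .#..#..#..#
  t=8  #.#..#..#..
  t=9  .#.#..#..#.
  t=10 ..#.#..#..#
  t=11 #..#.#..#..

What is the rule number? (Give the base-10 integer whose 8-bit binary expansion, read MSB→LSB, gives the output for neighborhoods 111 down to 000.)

  ### -> #   bit 7 = 1  t=0,i=4
  ##. -> .   bit 6 = 0  t=0,i=7
  #.# -> #   bit 5 = 1  t=1,i=7
  #.. -> #   bit 4 = 1  t=0,i=0
  .## -> .   bit 3 = 0  t=0,i=3
  .#. -> .   bit 2 = 0  t=0,i=10
  ..# -> .   bit 1 = 0  t=0,i=2
  ... -> #   bit 0 = 1  t=0,i=1
  bits 10110001 = 177

177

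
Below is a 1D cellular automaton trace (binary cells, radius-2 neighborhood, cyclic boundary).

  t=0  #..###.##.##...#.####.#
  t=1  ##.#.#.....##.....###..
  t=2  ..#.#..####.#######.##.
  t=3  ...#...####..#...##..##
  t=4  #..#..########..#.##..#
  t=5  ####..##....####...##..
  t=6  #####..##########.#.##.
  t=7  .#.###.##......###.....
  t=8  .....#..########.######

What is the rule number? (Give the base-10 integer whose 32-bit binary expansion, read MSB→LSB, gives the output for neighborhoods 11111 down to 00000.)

  [31] ##### => .  t=2,i=14
  [30] ####. => #  t=0,i=19
  [29] ###.# => #  t=0,i=5
  [28] ###.. => #  t=1,i=20
  [27] ##.## => .  t=0,i=6
  [26] ##.#. => #  t=1,i=2
  [25] ##..# => #  t=0,i=1
  [24] ##... => #  t=0,i=12
  [23] #.### => .  t=0,i=17
  [22] #.##. => .  t=0,i=7
  [21] #.#.# => .  t=1,i=3
  [20] #.#.. => .  t=1,i=5
  [19] #..## => .  t=0,i=2
  [18] #..#. => #  t=3,i=12
  [17] #...# => .  t=0,i=13
  [16] #.... => #  t=1,i=7
  [15] .#### => #  t=0,i=18
  [14] .###. => .  t=0,i=4
  [13] .##.# => .  t=0,i=8
  [12] .##.. => #  t=0,i=0
  [11] .#.## => .  t=0,i=16
  [10] .#.#. => #  t=1,i=4
  [9] .#..# => .  t=2,i=5
  [8] .#... => .  t=1,i=6
  [7] ..### => #  t=0,i=3
  [6] ..##. => .  t=1,i=0
  [5] ..#.# => .  t=0,i=15
  [4] ..#.. => #  t=3,i=3
  [3] ...## => #  t=1,i=10
  [2] ...#. => .  t=0,i=14
  [1] ....# => #  t=1,i=9
  [0] ..... => #  t=1,i=8
  bits 01110111000001011001010010011011 = 1996854427

1996854427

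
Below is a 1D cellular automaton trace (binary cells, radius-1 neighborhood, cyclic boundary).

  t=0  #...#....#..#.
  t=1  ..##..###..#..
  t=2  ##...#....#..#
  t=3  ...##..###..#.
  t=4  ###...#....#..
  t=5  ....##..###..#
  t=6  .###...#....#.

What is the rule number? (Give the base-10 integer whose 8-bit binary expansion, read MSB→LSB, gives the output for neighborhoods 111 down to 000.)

3

  [7] ### => .  t=1,i=7
  [6] ##. => .  t=1,i=3
  [5] #.# => .  t=0,i=13
  [4] #.. => .  t=0,i=1
  [3] .## => .  t=1,i=2
  [2] .#. => .  t=0,i=0
  [1] ..# => #  t=0,i=3
  [0] ... => #  t=0,i=2
  bits 00000011 = 3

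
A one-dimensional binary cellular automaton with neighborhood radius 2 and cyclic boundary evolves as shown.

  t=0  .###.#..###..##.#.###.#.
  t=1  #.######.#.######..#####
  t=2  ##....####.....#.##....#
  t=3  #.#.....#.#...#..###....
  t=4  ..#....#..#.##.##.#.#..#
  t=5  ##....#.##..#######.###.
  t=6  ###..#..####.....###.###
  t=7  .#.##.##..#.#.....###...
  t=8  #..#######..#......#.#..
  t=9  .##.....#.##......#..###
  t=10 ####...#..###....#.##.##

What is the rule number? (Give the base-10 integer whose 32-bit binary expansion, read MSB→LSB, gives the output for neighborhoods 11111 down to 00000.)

1870557764

  [31] ##### => .  t=1,i=4
  [30] ####. => #  t=1,i=6
  [29] ###.# => #  t=0,i=3
  [28] ###.. => .  t=0,i=10
  [27] ##.## => #  t=1,i=1
  [26] ##.#. => #  t=0,i=4
  [25] ##..# => #  t=0,i=11
  [24] ##... => #  t=2,i=2
  [23] #.### => .  t=0,i=18
  [22] #.##. => #  t=2,i=17
  [21] #.#.# => #  t=0,i=16
  [20] #.#.. => #  t=0,i=5
  [19] #..## => #  t=0,i=0
  [18] #..#. => #  t=4,i=1
  [17] #...# => #  t=3,i=12
  [16] #.... => .  t=2,i=3
  [15] .#### => .  t=1,i=3
  [14] .###. => #  t=0,i=2
  [13] .##.# => #  t=0,i=14
  [12] .##.. => #  t=2,i=18
  [11] .#.## => .  t=0,i=17
  [10] .#.#. => .  t=3,i=1
  [9] .#..# => #  t=0,i=6
  [8] .#... => .  t=3,i=3
  [7] ..### => .  t=0,i=1
  [6] ..##. => #  t=0,i=13
  [5] ..#.# => .  t=2,i=15
  [4] ..#.. => .  t=3,i=14
  [3] ...## => .  t=2,i=5
  [2] ...#. => #  t=2,i=14
  [1] ....# => .  t=2,i=4
  [0] ..... => .  t=2,i=12
  bits 01101111011111100111001001000100 = 1870557764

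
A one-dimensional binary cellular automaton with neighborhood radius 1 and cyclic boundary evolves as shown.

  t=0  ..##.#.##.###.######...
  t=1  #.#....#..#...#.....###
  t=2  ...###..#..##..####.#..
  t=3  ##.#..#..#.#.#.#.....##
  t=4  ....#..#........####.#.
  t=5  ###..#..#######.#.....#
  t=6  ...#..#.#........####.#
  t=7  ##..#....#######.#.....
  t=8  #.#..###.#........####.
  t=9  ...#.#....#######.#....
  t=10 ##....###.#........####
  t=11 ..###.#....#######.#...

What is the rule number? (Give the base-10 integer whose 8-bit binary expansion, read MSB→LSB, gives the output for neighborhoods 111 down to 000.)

  nb ###: next=.  (t=0,i=11, bit7=0)
  nb ##.: next=.  (t=0,i=3, bit6=0)
  nb #.#: next=.  (t=0,i=4, bit5=0)
  nb #..: next=#  (t=0,i=20, bit4=1)
  nb .##: next=#  (t=0,i=2, bit3=1)
  nb .#.: next=.  (t=0,i=5, bit2=0)
  nb ..#: next=.  (t=0,i=1, bit1=0)
  nb ...: next=#  (t=0,i=0, bit0=1)
  bits 00011001 = 25

25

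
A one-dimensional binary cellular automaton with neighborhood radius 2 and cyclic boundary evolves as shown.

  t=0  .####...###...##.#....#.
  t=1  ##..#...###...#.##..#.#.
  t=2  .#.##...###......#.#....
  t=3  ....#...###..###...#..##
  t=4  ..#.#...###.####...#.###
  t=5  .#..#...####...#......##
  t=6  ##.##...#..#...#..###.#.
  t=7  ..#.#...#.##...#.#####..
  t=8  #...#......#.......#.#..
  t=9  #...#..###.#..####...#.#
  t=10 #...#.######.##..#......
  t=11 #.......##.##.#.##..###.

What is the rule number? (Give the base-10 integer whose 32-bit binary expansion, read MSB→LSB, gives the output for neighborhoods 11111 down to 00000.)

  [31] ##### => #  t=7,i=19
  [30] ####. => .  t=0,i=3
  [29] ###.# => #  t=4,i=10
  [28] ###.. => #  t=0,i=4
  [27] ##.## => #  t=4,i=11
  [26] ##.#. => #  t=0,i=16
  [25] ##..# => .  t=1,i=2
  [24] ##... => .  t=0,i=5
  [23] #.### => .  t=4,i=12
  [22] #.##. => .  t=1,i=0
  [21] #.#.# => .  t=1,i=22
  [20] #.#.. => #  t=0,i=17
  [19] #..## => #  t=0,i=0
  [18] #..#. => #  t=1,i=3
  [17] #...# => .  t=0,i=6
  [16] #.... => .  t=0,i=19
  [15] .#### => .  t=0,i=2
  [14] .###. => #  t=0,i=9
  [13] .##.# => .  t=0,i=15
  [12] .##.. => #  t=1,i=1
  [11] .#.## => .  t=1,i=15
  [10] .#.#. => .  t=1,i=21
  [9] .#..# => .  t=0,i=23
  [8] .#... => .  t=0,i=18
  [7] ..### => #  t=0,i=1
  [6] ..##. => #  t=0,i=14
  [5] ..#.# => .  t=1,i=14
  [4] ..#.. => #  t=0,i=22
  [3] ...## => .  t=0,i=7
  [2] ...#. => .  t=0,i=21
  [1] ....# => #  t=0,i=20
  [0] ..... => #  t=2,i=13
  bits 10111100000111000101000011010011 = 3155972307

3155972307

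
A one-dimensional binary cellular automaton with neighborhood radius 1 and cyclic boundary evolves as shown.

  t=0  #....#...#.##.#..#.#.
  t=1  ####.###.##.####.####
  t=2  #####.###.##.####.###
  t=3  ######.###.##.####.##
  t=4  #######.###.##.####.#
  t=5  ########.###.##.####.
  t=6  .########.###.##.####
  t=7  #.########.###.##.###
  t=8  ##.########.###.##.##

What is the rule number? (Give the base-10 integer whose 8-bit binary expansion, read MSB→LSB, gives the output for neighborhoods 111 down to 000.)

245

  [7] ### => #  t=1,i=0
  [6] ##. => #  t=0,i=12
  [5] #.# => #  t=0,i=10
  [4] #.. => #  t=0,i=1
  [3] .## => .  t=0,i=11
  [2] .#. => #  t=0,i=0
  [1] ..# => .  t=0,i=4
  [0] ... => #  t=0,i=2
  bits 11110101 = 245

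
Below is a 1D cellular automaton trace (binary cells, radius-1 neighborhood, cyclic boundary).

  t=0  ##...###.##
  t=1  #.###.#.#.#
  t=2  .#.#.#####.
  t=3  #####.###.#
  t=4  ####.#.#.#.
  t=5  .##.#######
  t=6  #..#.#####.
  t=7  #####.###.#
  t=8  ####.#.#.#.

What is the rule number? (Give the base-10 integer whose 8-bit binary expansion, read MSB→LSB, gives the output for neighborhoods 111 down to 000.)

183

  nb ###: next=#  (t=0,i=0, bit7=1)
  nb ##.: next=.  (t=0,i=1, bit6=0)
  nb #.#: next=#  (t=0,i=8, bit5=1)
  nb #..: next=#  (t=0,i=2, bit4=1)
  nb .##: next=.  (t=0,i=5, bit3=0)
  nb .#.: next=#  (t=1,i=6, bit2=1)
  nb ..#: next=#  (t=0,i=4, bit1=1)
  nb ...: next=#  (t=0,i=3, bit0=1)
  bits 10110111 = 183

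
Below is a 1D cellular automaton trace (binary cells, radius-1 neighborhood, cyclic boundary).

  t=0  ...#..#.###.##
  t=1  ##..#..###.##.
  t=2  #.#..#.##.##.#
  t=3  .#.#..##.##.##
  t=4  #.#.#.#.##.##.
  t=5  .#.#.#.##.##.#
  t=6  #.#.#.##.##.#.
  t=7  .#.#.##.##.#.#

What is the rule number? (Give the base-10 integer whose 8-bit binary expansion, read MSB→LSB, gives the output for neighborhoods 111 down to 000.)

  nb ###: next=#  (t=0,i=9, bit7=1)
  nb ##.: next=.  (t=0,i=10, bit6=0)
  nb #.#: next=#  (t=0,i=7, bit5=1)
  nb #..: next=#  (t=0,i=0, bit4=1)
  nb .##: next=#  (t=0,i=8, bit3=1)
  nb .#.: next=.  (t=0,i=3, bit2=0)
  nb ..#: next=.  (t=0,i=2, bit1=0)
  nb ...: next=#  (t=0,i=1, bit0=1)
  bits 10111001 = 185

185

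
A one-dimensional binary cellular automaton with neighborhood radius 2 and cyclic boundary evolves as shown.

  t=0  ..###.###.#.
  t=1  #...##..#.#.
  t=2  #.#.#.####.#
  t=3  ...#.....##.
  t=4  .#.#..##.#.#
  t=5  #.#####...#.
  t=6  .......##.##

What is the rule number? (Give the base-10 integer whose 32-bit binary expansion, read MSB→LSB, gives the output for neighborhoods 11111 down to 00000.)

723388019

  ##### -> .   bit 31 = 0  t=5,i=4
  ####. -> .   bit 30 = 0  t=2,i=8
  ###.# -> #   bit 29 = 1  t=0,i=4
  ###.. -> .   bit 28 = 0  t=5,i=6
  ##.## -> #   bit 27 = 1  t=0,i=5
  ##.#. -> .   bit 26 = 0  t=0,i=9
  ##..# -> #   bit 25 = 1  t=1,i=6
  ##... -> #   bit 24 = 1  t=3,i=11
  #.### -> .   bit 23 = 0  t=0,i=6
  #.##. -> .   bit 22 = 0  t=2,i=11
  #.#.# -> .   bit 21 = 0  t=1,i=10
  #.#.. -> #   bit 20 = 1  t=0,i=10
  #..## -> #   bit 19 = 1  t=4,i=5
  #..#. -> #   bit 18 = 1  t=1,i=7
  #...# -> #   bit 17 = 1  t=0,i=0
  #.... -> .   bit 16 = 0  t=3,i=0
  .#### -> .   bit 15 = 0  t=2,i=7
  .###. -> .   bit 14 = 0  t=0,i=3
  .##.# -> .   bit 13 = 0  t=2,i=0
  .##.. -> .   bit 12 = 0  t=1,i=5
  .#.## -> .   bit 11 = 0  t=2,i=5
  .#.#. -> #   bit 10 = 1  t=1,i=9
  .#..# -> #   bit 9 = 1  t=4,i=4
  .#... -> .   bit 8 = 0  t=0,i=11
  ..### -> .   bit 7 = 0  t=0,i=2
  ..##. -> #   bit 6 = 1  t=1,i=4
  ..#.# -> #   bit 5 = 1  t=1,i=8
  ..#.. -> #   bit 4 = 1  t=3,i=3
  ...## -> .   bit 3 = 0  t=0,i=1
  ...#. -> .   bit 2 = 0  t=3,i=2
  ....# -> #   bit 1 = 1  t=3,i=1
  ..... -> #   bit 0 = 1  t=3,i=6
  bits 00101011000111100000011001110011 = 723388019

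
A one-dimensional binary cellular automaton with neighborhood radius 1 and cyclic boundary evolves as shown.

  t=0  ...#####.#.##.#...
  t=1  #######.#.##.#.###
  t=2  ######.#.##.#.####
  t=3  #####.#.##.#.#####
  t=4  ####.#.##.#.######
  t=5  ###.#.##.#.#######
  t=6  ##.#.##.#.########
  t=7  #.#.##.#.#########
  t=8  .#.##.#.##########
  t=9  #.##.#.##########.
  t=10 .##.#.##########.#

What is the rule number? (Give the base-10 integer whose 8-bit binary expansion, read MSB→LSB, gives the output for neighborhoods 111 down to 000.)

  [7] ### => #  t=0,i=4
  [6] ##. => .  t=0,i=7
  [5] #.# => #  t=0,i=8
  [4] #.. => #  t=0,i=15
  [3] .## => #  t=0,i=3
  [2] .#. => .  t=0,i=9
  [1] ..# => #  t=0,i=2
  [0] ... => #  t=0,i=0
  bits 10111011 = 187

187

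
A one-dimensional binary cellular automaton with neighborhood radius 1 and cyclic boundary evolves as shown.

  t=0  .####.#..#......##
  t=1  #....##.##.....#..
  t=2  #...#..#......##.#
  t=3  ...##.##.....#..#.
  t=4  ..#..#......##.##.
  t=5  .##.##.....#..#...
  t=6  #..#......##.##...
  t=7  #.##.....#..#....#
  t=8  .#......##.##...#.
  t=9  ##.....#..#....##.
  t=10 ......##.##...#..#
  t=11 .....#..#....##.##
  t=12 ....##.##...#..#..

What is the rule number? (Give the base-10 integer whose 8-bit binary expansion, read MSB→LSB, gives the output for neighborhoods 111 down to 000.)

38

  nb ###: next=.  (t=0,i=2, bit7=0)
  nb ##.: next=.  (t=0,i=4, bit6=0)
  nb #.#: next=#  (t=0,i=0, bit5=1)
  nb #..: next=.  (t=0,i=7, bit4=0)
  nb .##: next=.  (t=0,i=1, bit3=0)
  nb .#.: next=#  (t=0,i=6, bit2=1)
  nb ..#: next=#  (t=0,i=8, bit1=1)
  nb ...: next=.  (t=0,i=11, bit0=0)
  bits 00100110 = 38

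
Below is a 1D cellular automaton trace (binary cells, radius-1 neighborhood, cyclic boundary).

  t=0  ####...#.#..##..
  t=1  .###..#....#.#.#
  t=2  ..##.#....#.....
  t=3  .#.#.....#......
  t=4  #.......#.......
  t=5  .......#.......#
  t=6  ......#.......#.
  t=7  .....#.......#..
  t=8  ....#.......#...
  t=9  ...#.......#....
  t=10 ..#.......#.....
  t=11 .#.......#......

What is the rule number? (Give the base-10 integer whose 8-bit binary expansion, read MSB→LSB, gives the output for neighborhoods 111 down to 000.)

  ###|#  b7=1 t=0,i=1
  ##.|#  b6=1 t=0,i=3
  #.#|.  b5=0 t=0,i=8
  #..|.  b4=0 t=0,i=4
  .##|.  b3=0 t=0,i=0
  .#.|.  b2=0 t=0,i=7
  ..#|#  b1=1 t=0,i=6
  ...|.  b0=0 t=0,i=5
  bits 11000010 = 194

194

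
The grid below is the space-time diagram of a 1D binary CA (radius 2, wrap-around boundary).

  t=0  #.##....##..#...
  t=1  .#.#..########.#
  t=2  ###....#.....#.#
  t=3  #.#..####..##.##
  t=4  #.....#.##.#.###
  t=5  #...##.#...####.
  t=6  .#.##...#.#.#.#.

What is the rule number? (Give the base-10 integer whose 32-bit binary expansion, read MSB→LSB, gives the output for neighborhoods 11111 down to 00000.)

  ##### -> .   bit 31 = 0  t=1,i=8
  ####. -> .   bit 30 = 0  t=1,i=12
  ###.# -> #   bit 29 = 1  t=1,i=13
  ###.. -> #   bit 28 = 1  t=2,i=2
  ##.## -> #   bit 27 = 1  t=3,i=13
  ##.#. -> .   bit 26 = 0  t=1,i=14
  ##..# -> #   bit 25 = 1  t=0,i=10
  ##... -> .   bit 24 = 0  t=0,i=4
  #.### -> #   bit 23 = 1  t=2,i=15
  #.##. -> .   bit 22 = 0  t=0,i=2
  #.#.# -> #   bit 21 = 1  t=1,i=1
  #.#.. -> .   bit 20 = 0  t=1,i=3
  #..## -> .   bit 19 = 0  t=1,i=5
  #..#. -> #   bit 18 = 1  t=0,i=11
  #...# -> .   bit 17 = 0  t=0,i=14
  #.... -> .   bit 16 = 0  t=0,i=5
  .#### -> #   bit 15 = 1  t=1,i=7
  .###. -> #   bit 14 = 1  t=3,i=15
  .##.# -> .   bit 13 = 0  t=3,i=12
  .##.. -> #   bit 12 = 1  t=0,i=3
  .#.## -> #   bit 11 = 1  t=0,i=1
  .#.#. -> #   bit 10 = 1  t=1,i=0
  .#..# -> .   bit 9 = 0  t=1,i=4
  .#... -> #   bit 8 = 1  t=0,i=13
  ..### -> .   bit 7 = 0  t=1,i=6
  ..##. -> #   bit 6 = 1  t=0,i=8
  ..#.# -> .   bit 5 = 0  t=0,i=0
  ..#.. -> #   bit 4 = 1  t=0,i=12
  ...## -> #   bit 3 = 1  t=0,i=7
  ...#. -> #   bit 2 = 1  t=0,i=15
  ....# -> #   bit 1 = 1  t=0,i=6
  ..... -> .   bit 0 = 0  t=2,i=10
  bits 00111010101001001101110101011110 = 983883102

983883102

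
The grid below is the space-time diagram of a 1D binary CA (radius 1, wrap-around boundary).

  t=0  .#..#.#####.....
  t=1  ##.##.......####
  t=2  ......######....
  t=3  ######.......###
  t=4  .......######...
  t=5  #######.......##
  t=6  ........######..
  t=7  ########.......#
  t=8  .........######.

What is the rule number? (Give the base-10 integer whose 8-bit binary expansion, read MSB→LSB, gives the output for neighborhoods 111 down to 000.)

  nb ###: next=.  (t=0,i=7, bit7=0)
  nb ##.: next=.  (t=0,i=10, bit6=0)
  nb #.#: next=.  (t=0,i=5, bit5=0)
  nb #..: next=.  (t=0,i=2, bit4=0)
  nb .##: next=.  (t=0,i=6, bit3=0)
  nb .#.: next=#  (t=0,i=1, bit2=1)
  nb ..#: next=#  (t=0,i=0, bit1=1)
  nb ...: next=#  (t=0,i=12, bit0=1)
  bits 00000111 = 7

7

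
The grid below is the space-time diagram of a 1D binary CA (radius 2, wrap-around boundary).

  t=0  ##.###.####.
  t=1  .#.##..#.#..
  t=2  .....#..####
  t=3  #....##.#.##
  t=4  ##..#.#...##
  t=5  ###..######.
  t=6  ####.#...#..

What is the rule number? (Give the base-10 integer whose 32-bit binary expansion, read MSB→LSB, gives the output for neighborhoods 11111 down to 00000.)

1402103704

  #####|.  b31=0 t=5,i=7
  ####.|#  b30=1 t=0,i=9
  ###.#|.  b29=0 t=0,i=5
  ###..|#  b28=1 t=2,i=11
  ##.##|.  b27=0 t=0,i=2
  ##.#.|.  b26=0 t=3,i=7
  ##..#|#  b25=1 t=1,i=5
  ##...|#  b24=1 t=2,i=0
  #.###|#  b23=1 t=0,i=3
  #.##.|.  b22=0 t=0,i=0
  #.#.#|.  b21=0 t=3,i=8
  #.#..|#  b20=1 t=1,i=9
  #..##|.  b19=0 t=2,i=7
  #..#.|.  b18=0 t=1,i=6
  #...#|#  b17=1 t=1,i=11
  #....|.  b16=0 t=2,i=1
  .####|.  b15=0 t=0,i=8
  .###.|#  b14=1 t=0,i=4
  .##.#|#  b13=1 t=0,i=1
  .##..|.  b12=0 t=1,i=4
  .#.##|.  b11=0 t=1,i=2
  .#.#.|#  b10=1 t=1,i=8
  .#..#|#  b9=1 t=2,i=6
  .#...|#  b8=1 t=1,i=10
  ..###|#  b7=1 t=2,i=8
  ..##.|.  b6=0 t=3,i=5
  ..#.#|.  b5=0 t=1,i=1
  ..#..|#  b4=1 t=2,i=5
  ...##|#  b3=1 t=3,i=4
  ...#.|.  b2=0 t=1,i=0
  ....#|.  b1=0 t=2,i=3
  .....|.  b0=0 t=2,i=2
  bits 01010011100100100110011110011000 = 1402103704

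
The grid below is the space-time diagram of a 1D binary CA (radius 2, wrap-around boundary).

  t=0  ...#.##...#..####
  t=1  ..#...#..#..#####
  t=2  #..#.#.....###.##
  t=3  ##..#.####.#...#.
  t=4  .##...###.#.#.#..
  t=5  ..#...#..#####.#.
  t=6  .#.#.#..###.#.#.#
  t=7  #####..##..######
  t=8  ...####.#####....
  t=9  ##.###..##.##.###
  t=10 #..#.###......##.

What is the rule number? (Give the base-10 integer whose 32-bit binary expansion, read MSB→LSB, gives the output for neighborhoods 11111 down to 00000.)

1453954439

  ##### -> .   bit 31 = 0  t=1,i=14
  ####. -> #   bit 30 = 1  t=0,i=15
  ###.# -> .   bit 29 = 0  t=2,i=13
  ###.. -> #   bit 28 = 1  t=0,i=16
  ##.## -> .   bit 27 = 0  t=2,i=14
  ##.#. -> #   bit 26 = 1  t=3,i=10
  ##..# -> #   bit 25 = 1  t=1,i=0
  ##... -> .   bit 24 = 0  t=0,i=0
  #.### -> #   bit 23 = 1  t=2,i=15
  #.##. -> .   bit 22 = 0  t=0,i=5
  #.#.# -> #   bit 21 = 1  t=4,i=10
  #.#.. -> .   bit 20 = 0  t=2,i=5
  #..## -> #   bit 19 = 1  t=0,i=12
  #..#. -> .   bit 18 = 0  t=1,i=1
  #...# -> .   bit 17 = 0  t=0,i=1
  #.... -> #   bit 16 = 1  t=2,i=7
  .#### -> #   bit 15 = 1  t=0,i=14
  .###. -> .   bit 14 = 0  t=2,i=12
  .##.# -> .   bit 13 = 0  t=9,i=9
  .##.. -> #   bit 12 = 1  t=0,i=6
  .#.## -> .   bit 11 = 0  t=0,i=4
  .#.#. -> #   bit 10 = 1  t=2,i=4
  .#..# -> .   bit 9 = 0  t=0,i=11
  .#... -> #   bit 8 = 1  t=1,i=3
  ..### -> #   bit 7 = 1  t=0,i=13
  ..##. -> .   bit 6 = 0  t=4,i=1
  ..#.# -> .   bit 5 = 0  t=0,i=3
  ..#.. -> .   bit 4 = 0  t=0,i=10
  ...## -> .   bit 3 = 0  t=2,i=10
  ...#. -> #   bit 2 = 1  t=0,i=2
  ....# -> #   bit 1 = 1  t=2,i=9
  ..... -> #   bit 0 = 1  t=2,i=8
  bits 01010110101010011001010110000111 = 1453954439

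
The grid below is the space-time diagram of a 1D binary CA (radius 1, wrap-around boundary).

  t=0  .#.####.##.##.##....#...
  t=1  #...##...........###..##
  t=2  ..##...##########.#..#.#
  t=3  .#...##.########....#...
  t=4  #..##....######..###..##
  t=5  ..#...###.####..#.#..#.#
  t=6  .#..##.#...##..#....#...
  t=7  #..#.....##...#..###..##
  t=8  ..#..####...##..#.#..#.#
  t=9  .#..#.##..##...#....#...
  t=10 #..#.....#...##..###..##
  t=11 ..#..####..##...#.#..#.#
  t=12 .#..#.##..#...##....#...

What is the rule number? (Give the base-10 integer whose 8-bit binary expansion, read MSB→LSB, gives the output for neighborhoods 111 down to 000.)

  [7] ### => #  t=0,i=4
  [6] ##. => .  t=0,i=6
  [5] #.# => .  t=0,i=2
  [4] #.. => .  t=0,i=16
  [3] .## => .  t=0,i=3
  [2] .#. => .  t=0,i=1
  [1] ..# => #  t=0,i=0
  [0] ... => #  t=0,i=17
  bits 10000011 = 131

131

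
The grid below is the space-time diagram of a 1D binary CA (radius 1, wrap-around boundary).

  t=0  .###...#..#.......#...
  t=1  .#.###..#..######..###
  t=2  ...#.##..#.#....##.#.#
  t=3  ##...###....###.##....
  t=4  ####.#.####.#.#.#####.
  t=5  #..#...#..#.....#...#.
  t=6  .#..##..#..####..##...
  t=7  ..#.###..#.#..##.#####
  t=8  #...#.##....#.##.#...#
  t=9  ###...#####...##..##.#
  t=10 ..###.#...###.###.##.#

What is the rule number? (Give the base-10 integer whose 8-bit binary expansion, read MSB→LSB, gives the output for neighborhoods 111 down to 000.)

  ### -> .   bit 7 = 0  t=0,i=2
  ##. -> #   bit 6 = 1  t=0,i=3
  #.# -> .   bit 5 = 0  t=1,i=0
  #.. -> #   bit 4 = 1  t=0,i=4
  .## -> #   bit 3 = 1  t=0,i=1
  .#. -> .   bit 2 = 0  t=0,i=7
  ..# -> .   bit 1 = 0  t=0,i=0
  ... -> #   bit 0 = 1  t=0,i=5
  bits 01011001 = 89

89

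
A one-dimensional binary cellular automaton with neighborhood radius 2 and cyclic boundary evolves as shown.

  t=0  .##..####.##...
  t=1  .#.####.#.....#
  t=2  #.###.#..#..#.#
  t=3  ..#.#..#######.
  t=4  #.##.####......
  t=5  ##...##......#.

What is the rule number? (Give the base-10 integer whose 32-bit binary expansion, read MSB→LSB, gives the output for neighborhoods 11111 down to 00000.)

  #####|.  b31=0 t=3,i=9
  ####.|.  b30=0 t=0,i=7
  ###.#|#  b29=1 t=0,i=8
  ###..|.  b28=0 t=3,i=13
  ##.##|.  b27=0 t=0,i=9
  ##.#.|.  b26=0 t=1,i=7
  ##..#|#  b25=1 t=0,i=3
  ##...|.  b24=0 t=0,i=12
  #.###|#  b23=1 t=1,i=3
  #.##.|.  b22=0 t=0,i=10
  #.#.#|.  b21=0 t=1,i=1
  #.#..|.  b20=0 t=1,i=8
  #..##|#  b19=1 t=0,i=4
  #..#.|#  b18=1 t=2,i=8
  #...#|#  b17=1 t=3,i=0
  #....|.  b16=0 t=0,i=13
  .####|#  b15=1 t=0,i=6
  .###.|.  b14=0 t=2,i=3
  .##.#|.  b13=0 t=2,i=0
  .##..|.  b12=0 t=0,i=2
  .#.##|#  b11=1 t=1,i=2
  .#.#.|#  b10=1 t=1,i=0
  .#..#|#  b9=1 t=2,i=7
  .#...|#  b8=1 t=1,i=9
  ..###|#  b7=1 t=0,i=5
  ..##.|#  b6=1 t=0,i=1
  ..#.#|#  b5=1 t=1,i=14
  ..#..|#  b4=1 t=2,i=9
  ...##|.  b3=0 t=0,i=0
  ...#.|.  b2=0 t=1,i=13
  ....#|#  b1=1 t=0,i=14
  .....|.  b0=0 t=1,i=11
  bits 00100010100011101000111111110010 = 579768306

579768306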